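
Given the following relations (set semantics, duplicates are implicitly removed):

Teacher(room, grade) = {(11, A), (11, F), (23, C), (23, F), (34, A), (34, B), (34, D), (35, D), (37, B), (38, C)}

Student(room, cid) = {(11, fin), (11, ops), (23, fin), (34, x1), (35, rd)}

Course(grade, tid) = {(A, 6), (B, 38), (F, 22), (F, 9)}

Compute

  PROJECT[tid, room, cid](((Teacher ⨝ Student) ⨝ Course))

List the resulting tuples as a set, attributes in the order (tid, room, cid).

{(22, 11, fin), (22, 11, ops), (22, 23, fin), (38, 34, x1), (6, 11, fin), (6, 11, ops), (6, 34, x1), (9, 11, fin), (9, 11, ops), (9, 23, fin)}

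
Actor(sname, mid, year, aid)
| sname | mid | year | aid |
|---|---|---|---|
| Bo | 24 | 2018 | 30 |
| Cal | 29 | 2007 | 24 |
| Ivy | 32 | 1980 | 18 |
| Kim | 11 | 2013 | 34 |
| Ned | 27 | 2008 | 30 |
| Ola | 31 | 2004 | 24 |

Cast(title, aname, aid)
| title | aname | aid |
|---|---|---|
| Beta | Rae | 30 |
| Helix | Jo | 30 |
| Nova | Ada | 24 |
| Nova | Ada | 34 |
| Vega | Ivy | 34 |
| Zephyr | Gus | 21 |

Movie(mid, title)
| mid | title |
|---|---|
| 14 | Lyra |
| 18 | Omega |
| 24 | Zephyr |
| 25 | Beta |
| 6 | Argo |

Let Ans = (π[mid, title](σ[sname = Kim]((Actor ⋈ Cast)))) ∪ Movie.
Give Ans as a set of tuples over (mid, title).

Natural join on aid: {(Bo, 24, 2018, 30, Beta, Rae), (Bo, 24, 2018, 30, Helix, Jo), (Cal, 29, 2007, 24, Nova, Ada), (Kim, 11, 2013, 34, Nova, Ada), (Kim, 11, 2013, 34, Vega, Ivy), (Ned, 27, 2008, 30, Beta, Rae), (Ned, 27, 2008, 30, Helix, Jo), (Ola, 31, 2004, 24, Nova, Ada)}
Apply σ_{sname = Kim}; surviving tuples: {(Kim, 11, 2013, 34, Nova, Ada), (Kim, 11, 2013, 34, Vega, Ivy)}
Keep only column(s) mid, title: {(11, Nova), (11, Vega)}
Taking the union: {(11, Nova), (11, Vega), (14, Lyra), (18, Omega), (24, Zephyr), (25, Beta), (6, Argo)}

{(11, Nova), (11, Vega), (14, Lyra), (18, Omega), (24, Zephyr), (25, Beta), (6, Argo)}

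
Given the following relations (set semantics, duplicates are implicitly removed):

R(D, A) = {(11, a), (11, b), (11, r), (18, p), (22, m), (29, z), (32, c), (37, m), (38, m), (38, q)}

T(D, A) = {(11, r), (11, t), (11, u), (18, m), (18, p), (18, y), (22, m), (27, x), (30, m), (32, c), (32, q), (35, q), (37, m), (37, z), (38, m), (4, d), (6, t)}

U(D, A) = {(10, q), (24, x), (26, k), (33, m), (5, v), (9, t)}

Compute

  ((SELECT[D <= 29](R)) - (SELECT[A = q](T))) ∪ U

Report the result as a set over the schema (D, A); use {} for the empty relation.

{(10, q), (11, a), (11, b), (11, r), (18, p), (22, m), (24, x), (26, k), (29, z), (33, m), (5, v), (9, t)}

Selection D <= 29: {(11, a), (11, b), (11, r), (18, p), (22, m), (29, z)}
Selection A = q: {(32, q), (35, q)}
Taking the difference: {(11, a), (11, b), (11, r), (18, p), (22, m), (29, z)}
Taking the union: {(10, q), (11, a), (11, b), (11, r), (18, p), (22, m), (24, x), (26, k), (29, z), (33, m), (5, v), (9, t)}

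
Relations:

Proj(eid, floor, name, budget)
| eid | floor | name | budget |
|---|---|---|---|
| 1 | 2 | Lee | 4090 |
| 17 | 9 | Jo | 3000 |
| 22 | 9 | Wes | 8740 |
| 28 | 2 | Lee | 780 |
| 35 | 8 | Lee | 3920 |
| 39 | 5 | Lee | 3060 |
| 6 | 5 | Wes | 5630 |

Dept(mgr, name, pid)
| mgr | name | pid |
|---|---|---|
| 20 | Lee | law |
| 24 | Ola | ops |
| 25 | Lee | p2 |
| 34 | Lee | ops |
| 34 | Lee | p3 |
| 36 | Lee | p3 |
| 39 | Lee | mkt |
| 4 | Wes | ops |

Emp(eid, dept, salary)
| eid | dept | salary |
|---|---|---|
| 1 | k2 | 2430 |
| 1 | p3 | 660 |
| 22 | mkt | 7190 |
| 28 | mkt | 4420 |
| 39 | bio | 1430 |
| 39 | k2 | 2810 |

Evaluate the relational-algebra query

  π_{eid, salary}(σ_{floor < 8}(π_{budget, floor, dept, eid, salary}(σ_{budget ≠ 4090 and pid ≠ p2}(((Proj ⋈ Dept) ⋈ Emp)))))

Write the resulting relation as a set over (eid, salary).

{(28, 4420), (39, 1430), (39, 2810)}

Proj ⋈ Dept (natural join on name): {(1, 2, Lee, 4090, 20, law), (1, 2, Lee, 4090, 25, p2), (1, 2, Lee, 4090, 34, ops), (1, 2, Lee, 4090, 34, p3), (1, 2, Lee, 4090, 36, p3), (1, 2, Lee, 4090, 39, mkt), (22, 9, Wes, 8740, 4, ops), (28, 2, Lee, 780, 20, law), (28, 2, Lee, 780, 25, p2), (28, 2, Lee, 780, 34, ops), (28, 2, Lee, 780, 34, p3), (28, 2, Lee, 780, 36, p3), (28, 2, Lee, 780, 39, mkt), (35, 8, Lee, 3920, 20, law), (35, 8, Lee, 3920, 25, p2), (35, 8, Lee, 3920, 34, ops), (35, 8, Lee, 3920, 34, p3), (35, 8, Lee, 3920, 36, p3), (35, 8, Lee, 3920, 39, mkt), (39, 5, Lee, 3060, 20, law), (39, 5, Lee, 3060, 25, p2), (39, 5, Lee, 3060, 34, ops), (39, 5, Lee, 3060, 34, p3), (39, 5, Lee, 3060, 36, p3), (39, 5, Lee, 3060, 39, mkt), (6, 5, Wes, 5630, 4, ops)}
(Proj ⋈ Dept) ⋈ Emp (natural join on eid): {(1, 2, Lee, 4090, 20, law, k2, 2430), (1, 2, Lee, 4090, 20, law, p3, 660), (1, 2, Lee, 4090, 25, p2, k2, 2430), (1, 2, Lee, 4090, 25, p2, p3, 660), (1, 2, Lee, 4090, 34, ops, k2, 2430), (1, 2, Lee, 4090, 34, ops, p3, 660), (1, 2, Lee, 4090, 34, p3, k2, 2430), (1, 2, Lee, 4090, 34, p3, p3, 660), (1, 2, Lee, 4090, 36, p3, k2, 2430), (1, 2, Lee, 4090, 36, p3, p3, 660), (1, 2, Lee, 4090, 39, mkt, k2, 2430), (1, 2, Lee, 4090, 39, mkt, p3, 660), (22, 9, Wes, 8740, 4, ops, mkt, 7190), (28, 2, Lee, 780, 20, law, mkt, 4420), (28, 2, Lee, 780, 25, p2, mkt, 4420), (28, 2, Lee, 780, 34, ops, mkt, 4420), (28, 2, Lee, 780, 34, p3, mkt, 4420), (28, 2, Lee, 780, 36, p3, mkt, 4420), (28, 2, Lee, 780, 39, mkt, mkt, 4420), (39, 5, Lee, 3060, 20, law, bio, 1430), (39, 5, Lee, 3060, 20, law, k2, 2810), (39, 5, Lee, 3060, 25, p2, bio, 1430), (39, 5, Lee, 3060, 25, p2, k2, 2810), (39, 5, Lee, 3060, 34, ops, bio, 1430), (39, 5, Lee, 3060, 34, ops, k2, 2810), (39, 5, Lee, 3060, 34, p3, bio, 1430), (39, 5, Lee, 3060, 34, p3, k2, 2810), (39, 5, Lee, 3060, 36, p3, bio, 1430), (39, 5, Lee, 3060, 36, p3, k2, 2810), (39, 5, Lee, 3060, 39, mkt, bio, 1430), (39, 5, Lee, 3060, 39, mkt, k2, 2810)}
σ[budget ≠ 4090 and pid ≠ p2]: keep tuples satisfying budget ≠ 4090 and pid ≠ p2 → {(22, 9, Wes, 8740, 4, ops, mkt, 7190), (28, 2, Lee, 780, 20, law, mkt, 4420), (28, 2, Lee, 780, 34, ops, mkt, 4420), (28, 2, Lee, 780, 34, p3, mkt, 4420), (28, 2, Lee, 780, 36, p3, mkt, 4420), (28, 2, Lee, 780, 39, mkt, mkt, 4420), (39, 5, Lee, 3060, 20, law, bio, 1430), (39, 5, Lee, 3060, 20, law, k2, 2810), (39, 5, Lee, 3060, 34, ops, bio, 1430), (39, 5, Lee, 3060, 34, ops, k2, 2810), (39, 5, Lee, 3060, 34, p3, bio, 1430), (39, 5, Lee, 3060, 34, p3, k2, 2810), (39, 5, Lee, 3060, 36, p3, bio, 1430), (39, 5, Lee, 3060, 36, p3, k2, 2810), (39, 5, Lee, 3060, 39, mkt, bio, 1430), (39, 5, Lee, 3060, 39, mkt, k2, 2810)}
Projecting to budget, floor, dept, eid, salary (12 duplicate(s) eliminated): {(3060, 5, bio, 39, 1430), (3060, 5, k2, 39, 2810), (780, 2, mkt, 28, 4420), (8740, 9, mkt, 22, 7190)}
σ[floor < 8]: keep tuples satisfying floor < 8 → {(3060, 5, bio, 39, 1430), (3060, 5, k2, 39, 2810), (780, 2, mkt, 28, 4420)}
Projecting to eid, salary: {(28, 4420), (39, 1430), (39, 2810)}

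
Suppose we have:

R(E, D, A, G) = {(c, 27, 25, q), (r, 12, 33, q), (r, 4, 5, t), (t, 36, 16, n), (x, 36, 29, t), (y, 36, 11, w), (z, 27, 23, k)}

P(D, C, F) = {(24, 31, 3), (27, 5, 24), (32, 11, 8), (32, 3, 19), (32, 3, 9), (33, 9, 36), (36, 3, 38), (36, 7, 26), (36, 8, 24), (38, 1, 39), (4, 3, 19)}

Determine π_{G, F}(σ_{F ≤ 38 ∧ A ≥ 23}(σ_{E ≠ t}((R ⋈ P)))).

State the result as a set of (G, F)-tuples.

R ⋈ P (natural join on D): {(c, 27, 25, q, 5, 24), (r, 4, 5, t, 3, 19), (t, 36, 16, n, 3, 38), (t, 36, 16, n, 7, 26), (t, 36, 16, n, 8, 24), (x, 36, 29, t, 3, 38), (x, 36, 29, t, 7, 26), (x, 36, 29, t, 8, 24), (y, 36, 11, w, 3, 38), (y, 36, 11, w, 7, 26), (y, 36, 11, w, 8, 24), (z, 27, 23, k, 5, 24)}
σ[E ≠ t]: keep tuples satisfying E ≠ t → {(c, 27, 25, q, 5, 24), (r, 4, 5, t, 3, 19), (x, 36, 29, t, 3, 38), (x, 36, 29, t, 7, 26), (x, 36, 29, t, 8, 24), (y, 36, 11, w, 3, 38), (y, 36, 11, w, 7, 26), (y, 36, 11, w, 8, 24), (z, 27, 23, k, 5, 24)}
σ[F ≤ 38 ∧ A ≥ 23]: keep tuples satisfying F ≤ 38 ∧ A ≥ 23 → {(c, 27, 25, q, 5, 24), (x, 36, 29, t, 3, 38), (x, 36, 29, t, 7, 26), (x, 36, 29, t, 8, 24), (z, 27, 23, k, 5, 24)}
π[G, F]: project onto (G, F) → {(k, 24), (q, 24), (t, 24), (t, 26), (t, 38)}

{(k, 24), (q, 24), (t, 24), (t, 26), (t, 38)}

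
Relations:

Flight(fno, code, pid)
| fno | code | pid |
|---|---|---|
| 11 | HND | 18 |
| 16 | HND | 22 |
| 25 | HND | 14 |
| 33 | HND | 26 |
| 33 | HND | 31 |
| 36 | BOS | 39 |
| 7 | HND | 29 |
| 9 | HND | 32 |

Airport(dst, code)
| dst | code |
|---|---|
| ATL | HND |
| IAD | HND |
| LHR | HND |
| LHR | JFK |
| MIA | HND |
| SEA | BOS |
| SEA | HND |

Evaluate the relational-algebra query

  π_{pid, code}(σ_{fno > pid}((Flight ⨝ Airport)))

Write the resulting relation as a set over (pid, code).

Flight ⋈ Airport (natural join on code): {(11, HND, 18, ATL), (11, HND, 18, IAD), (11, HND, 18, LHR), (11, HND, 18, MIA), (11, HND, 18, SEA), (16, HND, 22, ATL), (16, HND, 22, IAD), (16, HND, 22, LHR), (16, HND, 22, MIA), (16, HND, 22, SEA), (25, HND, 14, ATL), (25, HND, 14, IAD), (25, HND, 14, LHR), (25, HND, 14, MIA), (25, HND, 14, SEA), (33, HND, 26, ATL), (33, HND, 26, IAD), (33, HND, 26, LHR), (33, HND, 26, MIA), (33, HND, 26, SEA), (33, HND, 31, ATL), (33, HND, 31, IAD), (33, HND, 31, LHR), (33, HND, 31, MIA), (33, HND, 31, SEA), (36, BOS, 39, SEA), (7, HND, 29, ATL), (7, HND, 29, IAD), (7, HND, 29, LHR), (7, HND, 29, MIA), (7, HND, 29, SEA), (9, HND, 32, ATL), (9, HND, 32, IAD), (9, HND, 32, LHR), (9, HND, 32, MIA), (9, HND, 32, SEA)}
σ[fno > pid]: keep tuples satisfying fno > pid → {(25, HND, 14, ATL), (25, HND, 14, IAD), (25, HND, 14, LHR), (25, HND, 14, MIA), (25, HND, 14, SEA), (33, HND, 26, ATL), (33, HND, 26, IAD), (33, HND, 26, LHR), (33, HND, 26, MIA), (33, HND, 26, SEA), (33, HND, 31, ATL), (33, HND, 31, IAD), (33, HND, 31, LHR), (33, HND, 31, MIA), (33, HND, 31, SEA)}
Projecting to pid, code (12 duplicate(s) eliminated): {(14, HND), (26, HND), (31, HND)}

{(14, HND), (26, HND), (31, HND)}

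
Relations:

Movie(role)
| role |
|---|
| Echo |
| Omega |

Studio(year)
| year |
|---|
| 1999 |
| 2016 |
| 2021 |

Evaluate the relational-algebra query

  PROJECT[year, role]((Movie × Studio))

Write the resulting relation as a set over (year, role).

{(1999, Echo), (1999, Omega), (2016, Echo), (2016, Omega), (2021, Echo), (2021, Omega)}

Movie × Studio: Cartesian product, 2·3 = 6 tuples over (role, year).
π_{year, role} gives {(1999, Echo), (1999, Omega), (2016, Echo), (2016, Omega), (2021, Echo), (2021, Omega)}.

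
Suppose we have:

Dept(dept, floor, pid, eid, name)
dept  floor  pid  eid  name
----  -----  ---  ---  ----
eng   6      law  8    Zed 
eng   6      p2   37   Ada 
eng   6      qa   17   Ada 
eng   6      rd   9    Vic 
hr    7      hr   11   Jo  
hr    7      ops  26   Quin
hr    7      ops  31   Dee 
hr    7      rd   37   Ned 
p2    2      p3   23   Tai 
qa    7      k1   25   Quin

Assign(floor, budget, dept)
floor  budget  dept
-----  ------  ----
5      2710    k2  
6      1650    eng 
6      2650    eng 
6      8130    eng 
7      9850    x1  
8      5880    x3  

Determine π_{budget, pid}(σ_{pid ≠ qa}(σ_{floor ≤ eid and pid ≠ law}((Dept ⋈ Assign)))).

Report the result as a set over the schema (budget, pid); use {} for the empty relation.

{(1650, p2), (1650, rd), (2650, p2), (2650, rd), (8130, p2), (8130, rd)}

Joining Dept and Assign on dept, floor yields {(eng, 6, law, 8, Zed, 1650), (eng, 6, law, 8, Zed, 2650), (eng, 6, law, 8, Zed, 8130), (eng, 6, p2, 37, Ada, 1650), (eng, 6, p2, 37, Ada, 2650), (eng, 6, p2, 37, Ada, 8130), (eng, 6, qa, 17, Ada, 1650), (eng, 6, qa, 17, Ada, 2650), (eng, 6, qa, 17, Ada, 8130), (eng, 6, rd, 9, Vic, 1650), (eng, 6, rd, 9, Vic, 2650), (eng, 6, rd, 9, Vic, 8130)}.
σ[floor ≤ eid and pid ≠ law]: keep tuples satisfying floor ≤ eid and pid ≠ law → {(eng, 6, p2, 37, Ada, 1650), (eng, 6, p2, 37, Ada, 2650), (eng, 6, p2, 37, Ada, 8130), (eng, 6, qa, 17, Ada, 1650), (eng, 6, qa, 17, Ada, 2650), (eng, 6, qa, 17, Ada, 8130), (eng, 6, rd, 9, Vic, 1650), (eng, 6, rd, 9, Vic, 2650), (eng, 6, rd, 9, Vic, 8130)}
σ[pid ≠ qa]: keep tuples satisfying pid ≠ qa → {(eng, 6, p2, 37, Ada, 1650), (eng, 6, p2, 37, Ada, 2650), (eng, 6, p2, 37, Ada, 8130), (eng, 6, rd, 9, Vic, 1650), (eng, 6, rd, 9, Vic, 2650), (eng, 6, rd, 9, Vic, 8130)}
Projecting to budget, pid: {(1650, p2), (1650, rd), (2650, p2), (2650, rd), (8130, p2), (8130, rd)}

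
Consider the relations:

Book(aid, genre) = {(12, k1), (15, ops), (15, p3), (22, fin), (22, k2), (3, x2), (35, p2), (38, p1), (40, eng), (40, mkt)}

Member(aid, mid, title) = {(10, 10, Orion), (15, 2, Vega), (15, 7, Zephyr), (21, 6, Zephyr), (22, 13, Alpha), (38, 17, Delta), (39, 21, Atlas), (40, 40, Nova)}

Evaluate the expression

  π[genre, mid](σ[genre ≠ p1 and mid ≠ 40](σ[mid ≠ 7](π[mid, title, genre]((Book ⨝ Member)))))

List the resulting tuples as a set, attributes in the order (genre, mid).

Natural join on aid: {(15, ops, 2, Vega), (15, ops, 7, Zephyr), (15, p3, 2, Vega), (15, p3, 7, Zephyr), (22, fin, 13, Alpha), (22, k2, 13, Alpha), (38, p1, 17, Delta), (40, eng, 40, Nova), (40, mkt, 40, Nova)}
Keep only column(s) mid, title, genre: {(13, Alpha, fin), (13, Alpha, k2), (17, Delta, p1), (2, Vega, ops), (2, Vega, p3), (40, Nova, eng), (40, Nova, mkt), (7, Zephyr, ops), (7, Zephyr, p3)}
Filtering on mid ≠ 7 leaves {(13, Alpha, fin), (13, Alpha, k2), (17, Delta, p1), (2, Vega, ops), (2, Vega, p3), (40, Nova, eng), (40, Nova, mkt)}.
Filtering on genre ≠ p1 and mid ≠ 40 leaves {(13, Alpha, fin), (13, Alpha, k2), (2, Vega, ops), (2, Vega, p3)}.
Keep only column(s) genre, mid: {(fin, 13), (k2, 13), (ops, 2), (p3, 2)}

{(fin, 13), (k2, 13), (ops, 2), (p3, 2)}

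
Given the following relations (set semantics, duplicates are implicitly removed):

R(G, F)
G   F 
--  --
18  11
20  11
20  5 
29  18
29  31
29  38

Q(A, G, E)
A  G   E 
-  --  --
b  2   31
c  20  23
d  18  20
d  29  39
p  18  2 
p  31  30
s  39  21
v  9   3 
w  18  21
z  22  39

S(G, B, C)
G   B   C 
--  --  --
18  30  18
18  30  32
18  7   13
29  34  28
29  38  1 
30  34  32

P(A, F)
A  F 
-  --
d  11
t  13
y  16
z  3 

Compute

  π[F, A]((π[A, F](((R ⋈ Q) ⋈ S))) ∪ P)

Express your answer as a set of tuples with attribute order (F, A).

{(11, d), (11, p), (11, w), (13, t), (16, y), (18, d), (3, z), (31, d), (38, d)}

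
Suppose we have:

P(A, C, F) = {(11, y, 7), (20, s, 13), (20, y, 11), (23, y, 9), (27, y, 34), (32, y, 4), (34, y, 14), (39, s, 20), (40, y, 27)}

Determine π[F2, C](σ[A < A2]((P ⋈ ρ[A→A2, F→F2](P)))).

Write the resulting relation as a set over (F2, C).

{(11, y), (14, y), (20, s), (27, y), (34, y), (4, y), (9, y)}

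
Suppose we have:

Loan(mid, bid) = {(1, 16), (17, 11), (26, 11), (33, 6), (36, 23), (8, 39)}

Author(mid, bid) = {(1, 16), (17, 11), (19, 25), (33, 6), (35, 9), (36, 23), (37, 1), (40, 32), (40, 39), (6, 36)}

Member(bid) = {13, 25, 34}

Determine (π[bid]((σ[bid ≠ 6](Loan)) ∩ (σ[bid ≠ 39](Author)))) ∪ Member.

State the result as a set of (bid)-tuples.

Selection bid ≠ 6: {(1, 16), (17, 11), (26, 11), (36, 23), (8, 39)}
Selection bid ≠ 39: {(1, 16), (17, 11), (19, 25), (33, 6), (35, 9), (36, 23), (37, 1), (40, 32), (6, 36)}
Intersection: {(1, 16), (17, 11), (26, 11), (36, 23), (8, 39)} with {(1, 16), (17, 11), (19, 25), (33, 6), (35, 9), (36, 23), (37, 1), (40, 32), (6, 36)} → {(1, 16), (17, 11), (36, 23)}
Projecting to bid: {11, 16, 23}
Union: {11, 16, 23} with {13, 25, 34} → {11, 13, 16, 23, 25, 34}

{11, 13, 16, 23, 25, 34}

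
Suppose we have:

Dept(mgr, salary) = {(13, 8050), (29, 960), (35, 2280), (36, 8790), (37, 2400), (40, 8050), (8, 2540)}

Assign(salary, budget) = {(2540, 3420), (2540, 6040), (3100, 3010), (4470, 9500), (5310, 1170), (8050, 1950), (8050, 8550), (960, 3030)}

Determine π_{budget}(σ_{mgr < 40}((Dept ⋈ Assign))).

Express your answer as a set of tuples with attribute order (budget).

{1950, 3030, 3420, 6040, 8550}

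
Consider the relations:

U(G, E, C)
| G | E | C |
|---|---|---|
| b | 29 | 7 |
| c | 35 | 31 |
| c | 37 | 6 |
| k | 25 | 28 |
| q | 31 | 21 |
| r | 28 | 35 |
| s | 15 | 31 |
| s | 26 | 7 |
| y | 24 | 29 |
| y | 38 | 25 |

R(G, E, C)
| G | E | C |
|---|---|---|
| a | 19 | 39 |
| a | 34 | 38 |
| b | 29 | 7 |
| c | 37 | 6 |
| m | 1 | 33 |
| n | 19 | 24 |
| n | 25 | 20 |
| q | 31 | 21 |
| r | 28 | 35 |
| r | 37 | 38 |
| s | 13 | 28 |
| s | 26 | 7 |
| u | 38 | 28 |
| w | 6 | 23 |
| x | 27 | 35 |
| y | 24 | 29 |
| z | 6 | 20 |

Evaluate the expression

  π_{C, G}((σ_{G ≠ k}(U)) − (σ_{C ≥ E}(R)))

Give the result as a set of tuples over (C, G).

Selection G ≠ k: {(b, 29, 7), (c, 35, 31), (c, 37, 6), (q, 31, 21), (r, 28, 35), (s, 15, 31), (s, 26, 7), (y, 24, 29), (y, 38, 25)}
Selection C ≥ E: {(a, 19, 39), (a, 34, 38), (m, 1, 33), (n, 19, 24), (r, 28, 35), (r, 37, 38), (s, 13, 28), (w, 6, 23), (x, 27, 35), (y, 24, 29), (z, 6, 20)}
Set difference of the two operands is {(b, 29, 7), (c, 35, 31), (c, 37, 6), (q, 31, 21), (s, 15, 31), (s, 26, 7), (y, 38, 25)}.
π_{C, G} gives {(21, q), (25, y), (31, c), (31, s), (6, c), (7, b), (7, s)}.

{(21, q), (25, y), (31, c), (31, s), (6, c), (7, b), (7, s)}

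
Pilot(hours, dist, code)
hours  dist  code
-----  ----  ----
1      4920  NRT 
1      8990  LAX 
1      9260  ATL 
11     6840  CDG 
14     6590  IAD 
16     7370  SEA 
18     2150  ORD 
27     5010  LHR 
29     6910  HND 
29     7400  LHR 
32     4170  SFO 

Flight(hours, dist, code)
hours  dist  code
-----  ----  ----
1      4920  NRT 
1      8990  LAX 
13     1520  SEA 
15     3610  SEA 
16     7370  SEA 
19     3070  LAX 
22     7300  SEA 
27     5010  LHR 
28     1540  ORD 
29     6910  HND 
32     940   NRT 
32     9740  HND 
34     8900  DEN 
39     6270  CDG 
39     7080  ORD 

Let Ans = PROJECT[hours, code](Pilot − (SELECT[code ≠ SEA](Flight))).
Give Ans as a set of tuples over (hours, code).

Selection code ≠ SEA: {(1, 4920, NRT), (1, 8990, LAX), (19, 3070, LAX), (27, 5010, LHR), (28, 1540, ORD), (29, 6910, HND), (32, 940, NRT), (32, 9740, HND), (34, 8900, DEN), (39, 6270, CDG), (39, 7080, ORD)}
Difference: {(1, 4920, NRT), (1, 8990, LAX), (1, 9260, ATL), (11, 6840, CDG), (14, 6590, IAD), (16, 7370, SEA), (18, 2150, ORD), (27, 5010, LHR), (29, 6910, HND), (29, 7400, LHR), (32, 4170, SFO)} with {(1, 4920, NRT), (1, 8990, LAX), (19, 3070, LAX), (27, 5010, LHR), (28, 1540, ORD), (29, 6910, HND), (32, 940, NRT), (32, 9740, HND), (34, 8900, DEN), (39, 6270, CDG), (39, 7080, ORD)} → {(1, 9260, ATL), (11, 6840, CDG), (14, 6590, IAD), (16, 7370, SEA), (18, 2150, ORD), (29, 7400, LHR), (32, 4170, SFO)}
Keep only column(s) hours, code: {(1, ATL), (11, CDG), (14, IAD), (16, SEA), (18, ORD), (29, LHR), (32, SFO)}

{(1, ATL), (11, CDG), (14, IAD), (16, SEA), (18, ORD), (29, LHR), (32, SFO)}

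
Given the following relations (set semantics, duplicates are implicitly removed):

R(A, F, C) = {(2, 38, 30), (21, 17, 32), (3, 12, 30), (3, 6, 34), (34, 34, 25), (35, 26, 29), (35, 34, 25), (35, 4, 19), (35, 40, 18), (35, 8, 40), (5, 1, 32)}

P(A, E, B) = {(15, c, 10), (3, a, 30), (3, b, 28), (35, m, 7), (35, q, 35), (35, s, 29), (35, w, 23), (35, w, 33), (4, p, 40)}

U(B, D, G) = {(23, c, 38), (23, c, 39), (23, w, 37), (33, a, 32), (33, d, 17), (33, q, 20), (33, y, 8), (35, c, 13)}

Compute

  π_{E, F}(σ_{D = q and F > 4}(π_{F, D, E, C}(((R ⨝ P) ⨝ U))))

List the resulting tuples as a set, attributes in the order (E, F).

Natural join on A: {(3, 12, 30, a, 30), (3, 12, 30, b, 28), (3, 6, 34, a, 30), (3, 6, 34, b, 28), (35, 26, 29, m, 7), (35, 26, 29, q, 35), (35, 26, 29, s, 29), (35, 26, 29, w, 23), (35, 26, 29, w, 33), (35, 34, 25, m, 7), (35, 34, 25, q, 35), (35, 34, 25, s, 29), (35, 34, 25, w, 23), (35, 34, 25, w, 33), (35, 4, 19, m, 7), (35, 4, 19, q, 35), (35, 4, 19, s, 29), (35, 4, 19, w, 23), (35, 4, 19, w, 33), (35, 40, 18, m, 7), (35, 40, 18, q, 35), (35, 40, 18, s, 29), (35, 40, 18, w, 23), (35, 40, 18, w, 33), (35, 8, 40, m, 7), (35, 8, 40, q, 35), (35, 8, 40, s, 29), (35, 8, 40, w, 23), (35, 8, 40, w, 33)}
Natural join on B: {(35, 26, 29, q, 35, c, 13), (35, 26, 29, w, 23, c, 38), (35, 26, 29, w, 23, c, 39), (35, 26, 29, w, 23, w, 37), (35, 26, 29, w, 33, a, 32), (35, 26, 29, w, 33, d, 17), (35, 26, 29, w, 33, q, 20), (35, 26, 29, w, 33, y, 8), (35, 34, 25, q, 35, c, 13), (35, 34, 25, w, 23, c, 38), (35, 34, 25, w, 23, c, 39), (35, 34, 25, w, 23, w, 37), (35, 34, 25, w, 33, a, 32), (35, 34, 25, w, 33, d, 17), (35, 34, 25, w, 33, q, 20), (35, 34, 25, w, 33, y, 8), (35, 4, 19, q, 35, c, 13), (35, 4, 19, w, 23, c, 38), (35, 4, 19, w, 23, c, 39), (35, 4, 19, w, 23, w, 37), (35, 4, 19, w, 33, a, 32), (35, 4, 19, w, 33, d, 17), (35, 4, 19, w, 33, q, 20), (35, 4, 19, w, 33, y, 8), (35, 40, 18, q, 35, c, 13), (35, 40, 18, w, 23, c, 38), (35, 40, 18, w, 23, c, 39), (35, 40, 18, w, 23, w, 37), (35, 40, 18, w, 33, a, 32), (35, 40, 18, w, 33, d, 17), (35, 40, 18, w, 33, q, 20), (35, 40, 18, w, 33, y, 8), (35, 8, 40, q, 35, c, 13), (35, 8, 40, w, 23, c, 38), (35, 8, 40, w, 23, c, 39), (35, 8, 40, w, 23, w, 37), (35, 8, 40, w, 33, a, 32), (35, 8, 40, w, 33, d, 17), (35, 8, 40, w, 33, q, 20), (35, 8, 40, w, 33, y, 8)}
Projecting to F, D, E, C (5 duplicate(s) eliminated): {(26, a, w, 29), (26, c, q, 29), (26, c, w, 29), (26, d, w, 29), (26, q, w, 29), (26, w, w, 29), (26, y, w, 29), (34, a, w, 25), (34, c, q, 25), (34, c, w, 25), (34, d, w, 25), (34, q, w, 25), (34, w, w, 25), (34, y, w, 25), (4, a, w, 19), (4, c, q, 19), (4, c, w, 19), (4, d, w, 19), (4, q, w, 19), (4, w, w, 19), (4, y, w, 19), (40, a, w, 18), (40, c, q, 18), (40, c, w, 18), (40, d, w, 18), (40, q, w, 18), (40, w, w, 18), (40, y, w, 18), (8, a, w, 40), (8, c, q, 40), (8, c, w, 40), (8, d, w, 40), (8, q, w, 40), (8, w, w, 40), (8, y, w, 40)}
σ[D = q and F > 4]: keep tuples satisfying D = q and F > 4 → {(26, q, w, 29), (34, q, w, 25), (40, q, w, 18), (8, q, w, 40)}
Projecting to E, F: {(w, 26), (w, 34), (w, 40), (w, 8)}

{(w, 26), (w, 34), (w, 40), (w, 8)}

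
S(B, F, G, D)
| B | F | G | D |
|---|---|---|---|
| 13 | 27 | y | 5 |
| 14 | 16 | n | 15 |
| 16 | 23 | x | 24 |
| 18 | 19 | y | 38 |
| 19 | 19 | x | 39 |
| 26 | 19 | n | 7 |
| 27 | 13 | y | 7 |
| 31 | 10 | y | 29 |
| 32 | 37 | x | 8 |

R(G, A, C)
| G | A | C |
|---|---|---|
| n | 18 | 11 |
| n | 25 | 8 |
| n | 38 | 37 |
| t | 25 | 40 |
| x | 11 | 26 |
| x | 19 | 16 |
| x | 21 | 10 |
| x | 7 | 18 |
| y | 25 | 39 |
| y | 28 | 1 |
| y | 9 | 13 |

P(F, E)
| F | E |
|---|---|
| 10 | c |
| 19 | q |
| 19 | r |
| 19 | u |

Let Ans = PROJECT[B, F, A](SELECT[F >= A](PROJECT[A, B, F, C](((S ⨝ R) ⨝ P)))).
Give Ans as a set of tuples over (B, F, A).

{(18, 19, 9), (19, 19, 11), (19, 19, 19), (19, 19, 7), (26, 19, 18), (31, 10, 9)}

S ⋈ R (natural join on G): {(13, 27, y, 5, 25, 39), (13, 27, y, 5, 28, 1), (13, 27, y, 5, 9, 13), (14, 16, n, 15, 18, 11), (14, 16, n, 15, 25, 8), (14, 16, n, 15, 38, 37), (16, 23, x, 24, 11, 26), (16, 23, x, 24, 19, 16), (16, 23, x, 24, 21, 10), (16, 23, x, 24, 7, 18), (18, 19, y, 38, 25, 39), (18, 19, y, 38, 28, 1), (18, 19, y, 38, 9, 13), (19, 19, x, 39, 11, 26), (19, 19, x, 39, 19, 16), (19, 19, x, 39, 21, 10), (19, 19, x, 39, 7, 18), (26, 19, n, 7, 18, 11), (26, 19, n, 7, 25, 8), (26, 19, n, 7, 38, 37), (27, 13, y, 7, 25, 39), (27, 13, y, 7, 28, 1), (27, 13, y, 7, 9, 13), (31, 10, y, 29, 25, 39), (31, 10, y, 29, 28, 1), (31, 10, y, 29, 9, 13), (32, 37, x, 8, 11, 26), (32, 37, x, 8, 19, 16), (32, 37, x, 8, 21, 10), (32, 37, x, 8, 7, 18)}
(S ⨝ R) ⋈ P (natural join on F): {(18, 19, y, 38, 25, 39, q), (18, 19, y, 38, 25, 39, r), (18, 19, y, 38, 25, 39, u), (18, 19, y, 38, 28, 1, q), (18, 19, y, 38, 28, 1, r), (18, 19, y, 38, 28, 1, u), (18, 19, y, 38, 9, 13, q), (18, 19, y, 38, 9, 13, r), (18, 19, y, 38, 9, 13, u), (19, 19, x, 39, 11, 26, q), (19, 19, x, 39, 11, 26, r), (19, 19, x, 39, 11, 26, u), (19, 19, x, 39, 19, 16, q), (19, 19, x, 39, 19, 16, r), (19, 19, x, 39, 19, 16, u), (19, 19, x, 39, 21, 10, q), (19, 19, x, 39, 21, 10, r), (19, 19, x, 39, 21, 10, u), (19, 19, x, 39, 7, 18, q), (19, 19, x, 39, 7, 18, r), (19, 19, x, 39, 7, 18, u), (26, 19, n, 7, 18, 11, q), (26, 19, n, 7, 18, 11, r), (26, 19, n, 7, 18, 11, u), (26, 19, n, 7, 25, 8, q), (26, 19, n, 7, 25, 8, r), (26, 19, n, 7, 25, 8, u), (26, 19, n, 7, 38, 37, q), (26, 19, n, 7, 38, 37, r), (26, 19, n, 7, 38, 37, u), (31, 10, y, 29, 25, 39, c), (31, 10, y, 29, 28, 1, c), (31, 10, y, 29, 9, 13, c)}
Projecting to A, B, F, C (20 duplicate(s) eliminated): {(11, 19, 19, 26), (18, 26, 19, 11), (19, 19, 19, 16), (21, 19, 19, 10), (25, 18, 19, 39), (25, 26, 19, 8), (25, 31, 10, 39), (28, 18, 19, 1), (28, 31, 10, 1), (38, 26, 19, 37), (7, 19, 19, 18), (9, 18, 19, 13), (9, 31, 10, 13)}
Selection F >= A: {(11, 19, 19, 26), (18, 26, 19, 11), (19, 19, 19, 16), (7, 19, 19, 18), (9, 18, 19, 13), (9, 31, 10, 13)}
Projecting to B, F, A: {(18, 19, 9), (19, 19, 11), (19, 19, 19), (19, 19, 7), (26, 19, 18), (31, 10, 9)}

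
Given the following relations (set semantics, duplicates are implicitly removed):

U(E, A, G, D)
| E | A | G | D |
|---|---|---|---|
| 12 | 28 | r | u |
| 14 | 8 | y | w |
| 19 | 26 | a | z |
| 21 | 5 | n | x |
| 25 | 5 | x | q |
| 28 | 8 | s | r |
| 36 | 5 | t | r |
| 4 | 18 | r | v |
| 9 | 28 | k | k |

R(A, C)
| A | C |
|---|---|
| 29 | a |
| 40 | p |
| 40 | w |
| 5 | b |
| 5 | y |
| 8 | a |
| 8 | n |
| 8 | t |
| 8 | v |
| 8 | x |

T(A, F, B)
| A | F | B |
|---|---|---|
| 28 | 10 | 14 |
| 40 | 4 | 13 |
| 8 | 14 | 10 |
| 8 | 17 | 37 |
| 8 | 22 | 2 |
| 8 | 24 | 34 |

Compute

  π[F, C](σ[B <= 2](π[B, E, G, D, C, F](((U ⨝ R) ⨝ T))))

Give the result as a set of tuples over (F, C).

{(22, a), (22, n), (22, t), (22, v), (22, x)}

Joining U and R on A yields {(14, 8, y, w, a), (14, 8, y, w, n), (14, 8, y, w, t), (14, 8, y, w, v), (14, 8, y, w, x), (21, 5, n, x, b), (21, 5, n, x, y), (25, 5, x, q, b), (25, 5, x, q, y), (28, 8, s, r, a), (28, 8, s, r, n), (28, 8, s, r, t), (28, 8, s, r, v), (28, 8, s, r, x), (36, 5, t, r, b), (36, 5, t, r, y)}.
Joining (U ⨝ R) and T on A yields {(14, 8, y, w, a, 14, 10), (14, 8, y, w, a, 17, 37), (14, 8, y, w, a, 22, 2), (14, 8, y, w, a, 24, 34), (14, 8, y, w, n, 14, 10), (14, 8, y, w, n, 17, 37), (14, 8, y, w, n, 22, 2), (14, 8, y, w, n, 24, 34), (14, 8, y, w, t, 14, 10), (14, 8, y, w, t, 17, 37), (14, 8, y, w, t, 22, 2), (14, 8, y, w, t, 24, 34), (14, 8, y, w, v, 14, 10), (14, 8, y, w, v, 17, 37), (14, 8, y, w, v, 22, 2), (14, 8, y, w, v, 24, 34), (14, 8, y, w, x, 14, 10), (14, 8, y, w, x, 17, 37), (14, 8, y, w, x, 22, 2), (14, 8, y, w, x, 24, 34), (28, 8, s, r, a, 14, 10), (28, 8, s, r, a, 17, 37), (28, 8, s, r, a, 22, 2), (28, 8, s, r, a, 24, 34), (28, 8, s, r, n, 14, 10), (28, 8, s, r, n, 17, 37), (28, 8, s, r, n, 22, 2), (28, 8, s, r, n, 24, 34), (28, 8, s, r, t, 14, 10), (28, 8, s, r, t, 17, 37), (28, 8, s, r, t, 22, 2), (28, 8, s, r, t, 24, 34), (28, 8, s, r, v, 14, 10), (28, 8, s, r, v, 17, 37), (28, 8, s, r, v, 22, 2), (28, 8, s, r, v, 24, 34), (28, 8, s, r, x, 14, 10), (28, 8, s, r, x, 17, 37), (28, 8, s, r, x, 22, 2), (28, 8, s, r, x, 24, 34)}.
π_{B, E, G, D, C, F} gives {(10, 14, y, w, a, 14), (10, 14, y, w, n, 14), (10, 14, y, w, t, 14), (10, 14, y, w, v, 14), (10, 14, y, w, x, 14), (10, 28, s, r, a, 14), (10, 28, s, r, n, 14), (10, 28, s, r, t, 14), (10, 28, s, r, v, 14), (10, 28, s, r, x, 14), (2, 14, y, w, a, 22), (2, 14, y, w, n, 22), (2, 14, y, w, t, 22), (2, 14, y, w, v, 22), (2, 14, y, w, x, 22), (2, 28, s, r, a, 22), (2, 28, s, r, n, 22), (2, 28, s, r, t, 22), (2, 28, s, r, v, 22), (2, 28, s, r, x, 22), (34, 14, y, w, a, 24), (34, 14, y, w, n, 24), (34, 14, y, w, t, 24), (34, 14, y, w, v, 24), (34, 14, y, w, x, 24), (34, 28, s, r, a, 24), (34, 28, s, r, n, 24), (34, 28, s, r, t, 24), (34, 28, s, r, v, 24), (34, 28, s, r, x, 24), (37, 14, y, w, a, 17), (37, 14, y, w, n, 17), (37, 14, y, w, t, 17), (37, 14, y, w, v, 17), (37, 14, y, w, x, 17), (37, 28, s, r, a, 17), (37, 28, s, r, n, 17), (37, 28, s, r, t, 17), (37, 28, s, r, v, 17), (37, 28, s, r, x, 17)}.
Apply σ_{B <= 2}; surviving tuples: {(2, 14, y, w, a, 22), (2, 14, y, w, n, 22), (2, 14, y, w, t, 22), (2, 14, y, w, v, 22), (2, 14, y, w, x, 22), (2, 28, s, r, a, 22), (2, 28, s, r, n, 22), (2, 28, s, r, t, 22), (2, 28, s, r, v, 22), (2, 28, s, r, x, 22)}
π_{F, C} gives {(22, a), (22, n), (22, t), (22, v), (22, x)} (5 duplicate(s) eliminated).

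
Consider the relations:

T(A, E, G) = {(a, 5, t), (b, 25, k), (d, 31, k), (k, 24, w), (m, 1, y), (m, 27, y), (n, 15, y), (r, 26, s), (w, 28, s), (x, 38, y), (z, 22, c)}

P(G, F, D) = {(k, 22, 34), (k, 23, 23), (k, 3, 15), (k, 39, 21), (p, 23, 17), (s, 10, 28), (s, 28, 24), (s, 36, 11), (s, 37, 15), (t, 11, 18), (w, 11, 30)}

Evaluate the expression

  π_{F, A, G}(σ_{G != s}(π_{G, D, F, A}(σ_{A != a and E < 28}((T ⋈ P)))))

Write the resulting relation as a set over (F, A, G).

Natural join on G: {(a, 5, t, 11, 18), (b, 25, k, 22, 34), (b, 25, k, 23, 23), (b, 25, k, 3, 15), (b, 25, k, 39, 21), (d, 31, k, 22, 34), (d, 31, k, 23, 23), (d, 31, k, 3, 15), (d, 31, k, 39, 21), (k, 24, w, 11, 30), (r, 26, s, 10, 28), (r, 26, s, 28, 24), (r, 26, s, 36, 11), (r, 26, s, 37, 15), (w, 28, s, 10, 28), (w, 28, s, 28, 24), (w, 28, s, 36, 11), (w, 28, s, 37, 15)}
Filtering on A != a and E < 28 leaves {(b, 25, k, 22, 34), (b, 25, k, 23, 23), (b, 25, k, 3, 15), (b, 25, k, 39, 21), (k, 24, w, 11, 30), (r, 26, s, 10, 28), (r, 26, s, 28, 24), (r, 26, s, 36, 11), (r, 26, s, 37, 15)}.
Projecting to G, D, F, A: {(k, 15, 3, b), (k, 21, 39, b), (k, 23, 23, b), (k, 34, 22, b), (s, 11, 36, r), (s, 15, 37, r), (s, 24, 28, r), (s, 28, 10, r), (w, 30, 11, k)}
Filtering on G != s leaves {(k, 15, 3, b), (k, 21, 39, b), (k, 23, 23, b), (k, 34, 22, b), (w, 30, 11, k)}.
Projecting to F, A, G: {(11, k, w), (22, b, k), (23, b, k), (3, b, k), (39, b, k)}

{(11, k, w), (22, b, k), (23, b, k), (3, b, k), (39, b, k)}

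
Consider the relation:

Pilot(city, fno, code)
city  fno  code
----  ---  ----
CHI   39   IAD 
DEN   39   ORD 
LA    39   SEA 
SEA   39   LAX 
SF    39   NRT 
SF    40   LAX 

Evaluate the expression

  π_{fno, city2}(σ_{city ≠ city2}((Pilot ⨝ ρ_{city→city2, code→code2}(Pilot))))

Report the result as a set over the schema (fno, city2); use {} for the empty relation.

{(39, CHI), (39, DEN), (39, LA), (39, SEA), (39, SF)}

ρ[city→city2, code→code2]: schema becomes (city2, fno, code2); tuples unchanged.
Pilot ⋈ ρ_{city→city2, code→code2}(Pilot) (natural join on fno): {(CHI, 39, IAD, CHI, IAD), (CHI, 39, IAD, DEN, ORD), (CHI, 39, IAD, LA, SEA), (CHI, 39, IAD, SEA, LAX), (CHI, 39, IAD, SF, NRT), (DEN, 39, ORD, CHI, IAD), (DEN, 39, ORD, DEN, ORD), (DEN, 39, ORD, LA, SEA), (DEN, 39, ORD, SEA, LAX), (DEN, 39, ORD, SF, NRT), (LA, 39, SEA, CHI, IAD), (LA, 39, SEA, DEN, ORD), (LA, 39, SEA, LA, SEA), (LA, 39, SEA, SEA, LAX), (LA, 39, SEA, SF, NRT), (SEA, 39, LAX, CHI, IAD), (SEA, 39, LAX, DEN, ORD), (SEA, 39, LAX, LA, SEA), (SEA, 39, LAX, SEA, LAX), (SEA, 39, LAX, SF, NRT), (SF, 39, NRT, CHI, IAD), (SF, 39, NRT, DEN, ORD), (SF, 39, NRT, LA, SEA), (SF, 39, NRT, SEA, LAX), (SF, 39, NRT, SF, NRT), (SF, 40, LAX, SF, LAX)}
Filtering on city ≠ city2 leaves {(CHI, 39, IAD, DEN, ORD), (CHI, 39, IAD, LA, SEA), (CHI, 39, IAD, SEA, LAX), (CHI, 39, IAD, SF, NRT), (DEN, 39, ORD, CHI, IAD), (DEN, 39, ORD, LA, SEA), (DEN, 39, ORD, SEA, LAX), (DEN, 39, ORD, SF, NRT), (LA, 39, SEA, CHI, IAD), (LA, 39, SEA, DEN, ORD), (LA, 39, SEA, SEA, LAX), (LA, 39, SEA, SF, NRT), (SEA, 39, LAX, CHI, IAD), (SEA, 39, LAX, DEN, ORD), (SEA, 39, LAX, LA, SEA), (SEA, 39, LAX, SF, NRT), (SF, 39, NRT, CHI, IAD), (SF, 39, NRT, DEN, ORD), (SF, 39, NRT, LA, SEA), (SF, 39, NRT, SEA, LAX)}.
π_{fno, city2} gives {(39, CHI), (39, DEN), (39, LA), (39, SEA), (39, SF)} (15 duplicate(s) eliminated).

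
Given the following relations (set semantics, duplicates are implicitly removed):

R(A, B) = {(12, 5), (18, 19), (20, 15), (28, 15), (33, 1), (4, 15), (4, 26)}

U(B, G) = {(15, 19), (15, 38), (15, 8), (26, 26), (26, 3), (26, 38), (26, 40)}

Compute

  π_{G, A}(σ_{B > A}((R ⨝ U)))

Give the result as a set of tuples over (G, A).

Natural join on B: {(20, 15, 19), (20, 15, 38), (20, 15, 8), (28, 15, 19), (28, 15, 38), (28, 15, 8), (4, 15, 19), (4, 15, 38), (4, 15, 8), (4, 26, 26), (4, 26, 3), (4, 26, 38), (4, 26, 40)}
Apply σ_{B > A}; surviving tuples: {(4, 15, 19), (4, 15, 38), (4, 15, 8), (4, 26, 26), (4, 26, 3), (4, 26, 38), (4, 26, 40)}
Projecting to G, A (1 duplicate(s) eliminated): {(19, 4), (26, 4), (3, 4), (38, 4), (40, 4), (8, 4)}

{(19, 4), (26, 4), (3, 4), (38, 4), (40, 4), (8, 4)}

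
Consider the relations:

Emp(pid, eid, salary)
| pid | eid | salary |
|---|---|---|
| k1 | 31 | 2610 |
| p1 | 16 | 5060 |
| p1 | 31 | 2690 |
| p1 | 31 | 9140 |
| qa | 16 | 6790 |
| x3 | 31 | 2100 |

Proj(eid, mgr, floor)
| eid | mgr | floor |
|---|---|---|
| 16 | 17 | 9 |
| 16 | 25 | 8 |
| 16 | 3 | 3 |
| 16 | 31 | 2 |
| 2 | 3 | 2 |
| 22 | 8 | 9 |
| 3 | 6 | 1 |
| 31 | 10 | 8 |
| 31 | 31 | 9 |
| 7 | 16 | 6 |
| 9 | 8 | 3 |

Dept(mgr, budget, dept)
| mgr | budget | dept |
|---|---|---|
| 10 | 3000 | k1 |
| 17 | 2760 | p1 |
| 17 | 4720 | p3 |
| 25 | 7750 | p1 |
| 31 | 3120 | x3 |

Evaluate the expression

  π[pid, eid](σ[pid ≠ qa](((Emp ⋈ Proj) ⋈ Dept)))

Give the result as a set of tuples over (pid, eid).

Joining Emp and Proj on eid yields {(k1, 31, 2610, 10, 8), (k1, 31, 2610, 31, 9), (p1, 16, 5060, 17, 9), (p1, 16, 5060, 25, 8), (p1, 16, 5060, 3, 3), (p1, 16, 5060, 31, 2), (p1, 31, 2690, 10, 8), (p1, 31, 2690, 31, 9), (p1, 31, 9140, 10, 8), (p1, 31, 9140, 31, 9), (qa, 16, 6790, 17, 9), (qa, 16, 6790, 25, 8), (qa, 16, 6790, 3, 3), (qa, 16, 6790, 31, 2), (x3, 31, 2100, 10, 8), (x3, 31, 2100, 31, 9)}.
Joining (Emp ⋈ Proj) and Dept on mgr yields {(k1, 31, 2610, 10, 8, 3000, k1), (k1, 31, 2610, 31, 9, 3120, x3), (p1, 16, 5060, 17, 9, 2760, p1), (p1, 16, 5060, 17, 9, 4720, p3), (p1, 16, 5060, 25, 8, 7750, p1), (p1, 16, 5060, 31, 2, 3120, x3), (p1, 31, 2690, 10, 8, 3000, k1), (p1, 31, 2690, 31, 9, 3120, x3), (p1, 31, 9140, 10, 8, 3000, k1), (p1, 31, 9140, 31, 9, 3120, x3), (qa, 16, 6790, 17, 9, 2760, p1), (qa, 16, 6790, 17, 9, 4720, p3), (qa, 16, 6790, 25, 8, 7750, p1), (qa, 16, 6790, 31, 2, 3120, x3), (x3, 31, 2100, 10, 8, 3000, k1), (x3, 31, 2100, 31, 9, 3120, x3)}.
σ[pid ≠ qa]: keep tuples satisfying pid ≠ qa → {(k1, 31, 2610, 10, 8, 3000, k1), (k1, 31, 2610, 31, 9, 3120, x3), (p1, 16, 5060, 17, 9, 2760, p1), (p1, 16, 5060, 17, 9, 4720, p3), (p1, 16, 5060, 25, 8, 7750, p1), (p1, 16, 5060, 31, 2, 3120, x3), (p1, 31, 2690, 10, 8, 3000, k1), (p1, 31, 2690, 31, 9, 3120, x3), (p1, 31, 9140, 10, 8, 3000, k1), (p1, 31, 9140, 31, 9, 3120, x3), (x3, 31, 2100, 10, 8, 3000, k1), (x3, 31, 2100, 31, 9, 3120, x3)}
Keep only column(s) pid, eid (8 duplicate(s) eliminated): {(k1, 31), (p1, 16), (p1, 31), (x3, 31)}

{(k1, 31), (p1, 16), (p1, 31), (x3, 31)}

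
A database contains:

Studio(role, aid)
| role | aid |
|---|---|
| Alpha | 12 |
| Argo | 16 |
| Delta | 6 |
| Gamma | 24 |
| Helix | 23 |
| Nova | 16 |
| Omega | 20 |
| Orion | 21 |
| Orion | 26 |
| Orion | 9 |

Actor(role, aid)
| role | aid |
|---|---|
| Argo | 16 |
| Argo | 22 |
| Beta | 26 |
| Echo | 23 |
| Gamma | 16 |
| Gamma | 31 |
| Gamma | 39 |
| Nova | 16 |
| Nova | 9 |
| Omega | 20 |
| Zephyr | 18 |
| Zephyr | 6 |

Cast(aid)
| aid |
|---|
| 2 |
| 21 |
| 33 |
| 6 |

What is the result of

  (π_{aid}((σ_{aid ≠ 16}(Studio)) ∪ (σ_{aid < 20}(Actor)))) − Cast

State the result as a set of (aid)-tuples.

{12, 16, 18, 20, 23, 24, 26, 9}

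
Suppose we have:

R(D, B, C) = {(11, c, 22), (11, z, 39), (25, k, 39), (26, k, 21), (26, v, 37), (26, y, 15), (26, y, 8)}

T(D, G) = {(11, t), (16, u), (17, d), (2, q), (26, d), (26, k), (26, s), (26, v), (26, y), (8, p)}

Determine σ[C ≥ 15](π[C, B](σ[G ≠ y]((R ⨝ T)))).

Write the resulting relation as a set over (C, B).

{(15, y), (21, k), (22, c), (37, v), (39, z)}

R ⋈ T (natural join on D): {(11, c, 22, t), (11, z, 39, t), (26, k, 21, d), (26, k, 21, k), (26, k, 21, s), (26, k, 21, v), (26, k, 21, y), (26, v, 37, d), (26, v, 37, k), (26, v, 37, s), (26, v, 37, v), (26, v, 37, y), (26, y, 15, d), (26, y, 15, k), (26, y, 15, s), (26, y, 15, v), (26, y, 15, y), (26, y, 8, d), (26, y, 8, k), (26, y, 8, s), (26, y, 8, v), (26, y, 8, y)}
σ[G ≠ y]: keep tuples satisfying G ≠ y → {(11, c, 22, t), (11, z, 39, t), (26, k, 21, d), (26, k, 21, k), (26, k, 21, s), (26, k, 21, v), (26, v, 37, d), (26, v, 37, k), (26, v, 37, s), (26, v, 37, v), (26, y, 15, d), (26, y, 15, k), (26, y, 15, s), (26, y, 15, v), (26, y, 8, d), (26, y, 8, k), (26, y, 8, s), (26, y, 8, v)}
Projecting to C, B (12 duplicate(s) eliminated): {(15, y), (21, k), (22, c), (37, v), (39, z), (8, y)}
σ[C ≥ 15]: keep tuples satisfying C ≥ 15 → {(15, y), (21, k), (22, c), (37, v), (39, z)}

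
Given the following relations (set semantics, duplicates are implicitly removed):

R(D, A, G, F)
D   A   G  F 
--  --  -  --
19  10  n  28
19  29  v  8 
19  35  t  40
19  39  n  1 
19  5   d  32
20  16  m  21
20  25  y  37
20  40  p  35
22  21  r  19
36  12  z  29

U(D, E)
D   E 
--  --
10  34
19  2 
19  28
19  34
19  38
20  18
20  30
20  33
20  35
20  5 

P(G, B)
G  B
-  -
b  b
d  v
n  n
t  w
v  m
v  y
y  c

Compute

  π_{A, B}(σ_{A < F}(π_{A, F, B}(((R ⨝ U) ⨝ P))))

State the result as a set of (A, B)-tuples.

{(10, n), (25, c), (35, w), (5, v)}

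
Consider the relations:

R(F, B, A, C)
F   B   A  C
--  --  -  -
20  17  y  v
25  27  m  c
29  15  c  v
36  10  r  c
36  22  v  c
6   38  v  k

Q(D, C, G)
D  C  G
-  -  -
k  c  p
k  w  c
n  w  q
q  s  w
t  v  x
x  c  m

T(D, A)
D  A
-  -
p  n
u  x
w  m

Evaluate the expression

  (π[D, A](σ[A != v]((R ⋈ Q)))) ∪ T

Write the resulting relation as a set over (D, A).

{(k, m), (k, r), (p, n), (t, c), (t, y), (u, x), (w, m), (x, m), (x, r)}

Joining R and Q on C yields {(20, 17, y, v, t, x), (25, 27, m, c, k, p), (25, 27, m, c, x, m), (29, 15, c, v, t, x), (36, 10, r, c, k, p), (36, 10, r, c, x, m), (36, 22, v, c, k, p), (36, 22, v, c, x, m)}.
Filtering on A != v leaves {(20, 17, y, v, t, x), (25, 27, m, c, k, p), (25, 27, m, c, x, m), (29, 15, c, v, t, x), (36, 10, r, c, k, p), (36, 10, r, c, x, m)}.
Keep only column(s) D, A: {(k, m), (k, r), (t, c), (t, y), (x, m), (x, r)}
Set union of the two operands is {(k, m), (k, r), (p, n), (t, c), (t, y), (u, x), (w, m), (x, m), (x, r)}.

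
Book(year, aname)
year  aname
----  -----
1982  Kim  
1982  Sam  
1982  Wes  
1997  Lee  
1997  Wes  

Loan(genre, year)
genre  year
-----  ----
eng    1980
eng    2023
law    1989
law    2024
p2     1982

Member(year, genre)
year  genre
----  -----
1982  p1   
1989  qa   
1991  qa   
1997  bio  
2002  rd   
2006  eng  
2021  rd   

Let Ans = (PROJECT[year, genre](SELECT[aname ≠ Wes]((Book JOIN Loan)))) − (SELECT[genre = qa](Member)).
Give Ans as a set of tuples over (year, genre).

{(1982, p2)}

Joining Book and Loan on year yields {(1982, Kim, p2), (1982, Sam, p2), (1982, Wes, p2)}.
Apply σ_{aname ≠ Wes}; surviving tuples: {(1982, Kim, p2), (1982, Sam, p2)}
π[year, genre]: project onto (year, genre) (1 duplicate(s) eliminated) → {(1982, p2)}
Apply σ_{genre = qa}; surviving tuples: {(1989, qa), (1991, qa)}
Set difference of the two operands is {(1982, p2)}.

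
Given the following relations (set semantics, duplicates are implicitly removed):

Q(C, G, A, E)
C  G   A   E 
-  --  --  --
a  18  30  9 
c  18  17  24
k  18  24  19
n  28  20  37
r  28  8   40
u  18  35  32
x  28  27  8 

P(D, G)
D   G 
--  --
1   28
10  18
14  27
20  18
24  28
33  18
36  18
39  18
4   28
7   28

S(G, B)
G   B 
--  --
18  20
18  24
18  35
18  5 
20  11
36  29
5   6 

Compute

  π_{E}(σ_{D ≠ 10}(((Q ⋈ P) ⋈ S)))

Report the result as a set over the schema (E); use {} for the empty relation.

Natural join on G: {(a, 18, 30, 9, 10), (a, 18, 30, 9, 20), (a, 18, 30, 9, 33), (a, 18, 30, 9, 36), (a, 18, 30, 9, 39), (c, 18, 17, 24, 10), (c, 18, 17, 24, 20), (c, 18, 17, 24, 33), (c, 18, 17, 24, 36), (c, 18, 17, 24, 39), (k, 18, 24, 19, 10), (k, 18, 24, 19, 20), (k, 18, 24, 19, 33), (k, 18, 24, 19, 36), (k, 18, 24, 19, 39), (n, 28, 20, 37, 1), (n, 28, 20, 37, 24), (n, 28, 20, 37, 4), (n, 28, 20, 37, 7), (r, 28, 8, 40, 1), (r, 28, 8, 40, 24), (r, 28, 8, 40, 4), (r, 28, 8, 40, 7), (u, 18, 35, 32, 10), (u, 18, 35, 32, 20), (u, 18, 35, 32, 33), (u, 18, 35, 32, 36), (u, 18, 35, 32, 39), (x, 28, 27, 8, 1), (x, 28, 27, 8, 24), (x, 28, 27, 8, 4), (x, 28, 27, 8, 7)}
Natural join on G: {(a, 18, 30, 9, 10, 20), (a, 18, 30, 9, 10, 24), (a, 18, 30, 9, 10, 35), (a, 18, 30, 9, 10, 5), (a, 18, 30, 9, 20, 20), (a, 18, 30, 9, 20, 24), (a, 18, 30, 9, 20, 35), (a, 18, 30, 9, 20, 5), (a, 18, 30, 9, 33, 20), (a, 18, 30, 9, 33, 24), (a, 18, 30, 9, 33, 35), (a, 18, 30, 9, 33, 5), (a, 18, 30, 9, 36, 20), (a, 18, 30, 9, 36, 24), (a, 18, 30, 9, 36, 35), (a, 18, 30, 9, 36, 5), (a, 18, 30, 9, 39, 20), (a, 18, 30, 9, 39, 24), (a, 18, 30, 9, 39, 35), (a, 18, 30, 9, 39, 5), (c, 18, 17, 24, 10, 20), (c, 18, 17, 24, 10, 24), (c, 18, 17, 24, 10, 35), (c, 18, 17, 24, 10, 5), (c, 18, 17, 24, 20, 20), (c, 18, 17, 24, 20, 24), (c, 18, 17, 24, 20, 35), (c, 18, 17, 24, 20, 5), (c, 18, 17, 24, 33, 20), (c, 18, 17, 24, 33, 24), (c, 18, 17, 24, 33, 35), (c, 18, 17, 24, 33, 5), (c, 18, 17, 24, 36, 20), (c, 18, 17, 24, 36, 24), (c, 18, 17, 24, 36, 35), (c, 18, 17, 24, 36, 5), (c, 18, 17, 24, 39, 20), (c, 18, 17, 24, 39, 24), (c, 18, 17, 24, 39, 35), (c, 18, 17, 24, 39, 5), (k, 18, 24, 19, 10, 20), (k, 18, 24, 19, 10, 24), (k, 18, 24, 19, 10, 35), (k, 18, 24, 19, 10, 5), (k, 18, 24, 19, 20, 20), (k, 18, 24, 19, 20, 24), (k, 18, 24, 19, 20, 35), (k, 18, 24, 19, 20, 5), (k, 18, 24, 19, 33, 20), (k, 18, 24, 19, 33, 24), (k, 18, 24, 19, 33, 35), (k, 18, 24, 19, 33, 5), (k, 18, 24, 19, 36, 20), (k, 18, 24, 19, 36, 24), (k, 18, 24, 19, 36, 35), (k, 18, 24, 19, 36, 5), (k, 18, 24, 19, 39, 20), (k, 18, 24, 19, 39, 24), (k, 18, 24, 19, 39, 35), (k, 18, 24, 19, 39, 5), (u, 18, 35, 32, 10, 20), (u, 18, 35, 32, 10, 24), (u, 18, 35, 32, 10, 35), (u, 18, 35, 32, 10, 5), (u, 18, 35, 32, 20, 20), (u, 18, 35, 32, 20, 24), (u, 18, 35, 32, 20, 35), (u, 18, 35, 32, 20, 5), (u, 18, 35, 32, 33, 20), (u, 18, 35, 32, 33, 24), (u, 18, 35, 32, 33, 35), (u, 18, 35, 32, 33, 5), (u, 18, 35, 32, 36, 20), (u, 18, 35, 32, 36, 24), (u, 18, 35, 32, 36, 35), (u, 18, 35, 32, 36, 5), (u, 18, 35, 32, 39, 20), (u, 18, 35, 32, 39, 24), (u, 18, 35, 32, 39, 35), (u, 18, 35, 32, 39, 5)}
Selection D ≠ 10: {(a, 18, 30, 9, 20, 20), (a, 18, 30, 9, 20, 24), (a, 18, 30, 9, 20, 35), (a, 18, 30, 9, 20, 5), (a, 18, 30, 9, 33, 20), (a, 18, 30, 9, 33, 24), (a, 18, 30, 9, 33, 35), (a, 18, 30, 9, 33, 5), (a, 18, 30, 9, 36, 20), (a, 18, 30, 9, 36, 24), (a, 18, 30, 9, 36, 35), (a, 18, 30, 9, 36, 5), (a, 18, 30, 9, 39, 20), (a, 18, 30, 9, 39, 24), (a, 18, 30, 9, 39, 35), (a, 18, 30, 9, 39, 5), (c, 18, 17, 24, 20, 20), (c, 18, 17, 24, 20, 24), (c, 18, 17, 24, 20, 35), (c, 18, 17, 24, 20, 5), (c, 18, 17, 24, 33, 20), (c, 18, 17, 24, 33, 24), (c, 18, 17, 24, 33, 35), (c, 18, 17, 24, 33, 5), (c, 18, 17, 24, 36, 20), (c, 18, 17, 24, 36, 24), (c, 18, 17, 24, 36, 35), (c, 18, 17, 24, 36, 5), (c, 18, 17, 24, 39, 20), (c, 18, 17, 24, 39, 24), (c, 18, 17, 24, 39, 35), (c, 18, 17, 24, 39, 5), (k, 18, 24, 19, 20, 20), (k, 18, 24, 19, 20, 24), (k, 18, 24, 19, 20, 35), (k, 18, 24, 19, 20, 5), (k, 18, 24, 19, 33, 20), (k, 18, 24, 19, 33, 24), (k, 18, 24, 19, 33, 35), (k, 18, 24, 19, 33, 5), (k, 18, 24, 19, 36, 20), (k, 18, 24, 19, 36, 24), (k, 18, 24, 19, 36, 35), (k, 18, 24, 19, 36, 5), (k, 18, 24, 19, 39, 20), (k, 18, 24, 19, 39, 24), (k, 18, 24, 19, 39, 35), (k, 18, 24, 19, 39, 5), (u, 18, 35, 32, 20, 20), (u, 18, 35, 32, 20, 24), (u, 18, 35, 32, 20, 35), (u, 18, 35, 32, 20, 5), (u, 18, 35, 32, 33, 20), (u, 18, 35, 32, 33, 24), (u, 18, 35, 32, 33, 35), (u, 18, 35, 32, 33, 5), (u, 18, 35, 32, 36, 20), (u, 18, 35, 32, 36, 24), (u, 18, 35, 32, 36, 35), (u, 18, 35, 32, 36, 5), (u, 18, 35, 32, 39, 20), (u, 18, 35, 32, 39, 24), (u, 18, 35, 32, 39, 35), (u, 18, 35, 32, 39, 5)}
π[E]: project onto (E) (60 duplicate(s) eliminated) → {19, 24, 32, 9}

{19, 24, 32, 9}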